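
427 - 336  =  91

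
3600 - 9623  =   -6023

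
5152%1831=1490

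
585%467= 118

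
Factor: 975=3^1*5^2*13^1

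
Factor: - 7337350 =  -2^1*5^2*257^1*571^1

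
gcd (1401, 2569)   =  1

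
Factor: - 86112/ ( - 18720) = 23/5  =  5^( - 1 ) * 23^1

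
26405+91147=117552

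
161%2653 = 161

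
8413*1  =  8413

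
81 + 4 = 85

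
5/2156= 5/2156 = 0.00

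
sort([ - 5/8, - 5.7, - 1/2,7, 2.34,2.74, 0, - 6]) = [ - 6,- 5.7, - 5/8,-1/2,0,2.34, 2.74, 7 ] 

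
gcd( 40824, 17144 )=8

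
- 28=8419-8447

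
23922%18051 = 5871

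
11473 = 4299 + 7174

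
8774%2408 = 1550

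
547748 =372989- - 174759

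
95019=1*95019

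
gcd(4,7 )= 1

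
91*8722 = 793702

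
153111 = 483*317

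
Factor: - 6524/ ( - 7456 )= 7/8 = 2^( - 3 )*7^1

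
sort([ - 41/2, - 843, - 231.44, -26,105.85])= [ - 843, - 231.44, - 26,-41/2,105.85]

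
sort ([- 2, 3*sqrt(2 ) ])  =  [ - 2, 3*sqrt ( 2)]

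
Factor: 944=2^4*59^1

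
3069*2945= 9038205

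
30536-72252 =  - 41716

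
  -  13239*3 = - 39717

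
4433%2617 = 1816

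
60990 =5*12198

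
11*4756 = 52316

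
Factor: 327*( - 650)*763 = -162175650 = -2^1*3^1*5^2 * 7^1*13^1*109^2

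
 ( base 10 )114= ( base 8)162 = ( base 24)4i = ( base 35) 39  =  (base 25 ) 4e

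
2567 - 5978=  - 3411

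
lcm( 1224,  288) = 4896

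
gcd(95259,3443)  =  1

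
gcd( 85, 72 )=1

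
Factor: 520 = 2^3*5^1*13^1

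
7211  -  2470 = 4741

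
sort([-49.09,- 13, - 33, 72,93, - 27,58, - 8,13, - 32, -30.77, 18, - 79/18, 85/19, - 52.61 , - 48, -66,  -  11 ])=[ - 66, - 52.61 , - 49.09, - 48, - 33, - 32, - 30.77, -27, - 13, - 11, - 8, - 79/18, 85/19,  13, 18, 58,72, 93] 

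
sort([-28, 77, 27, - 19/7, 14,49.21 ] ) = [-28, - 19/7, 14,27,49.21, 77 ]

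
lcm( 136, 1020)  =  2040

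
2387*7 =16709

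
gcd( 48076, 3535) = 707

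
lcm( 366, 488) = 1464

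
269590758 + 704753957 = 974344715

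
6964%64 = 52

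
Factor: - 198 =- 2^1 * 3^2*11^1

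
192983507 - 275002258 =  - 82018751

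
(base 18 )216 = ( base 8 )1240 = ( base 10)672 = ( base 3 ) 220220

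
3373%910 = 643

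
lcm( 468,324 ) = 4212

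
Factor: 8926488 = 2^3*3^2*123979^1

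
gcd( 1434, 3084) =6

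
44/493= 44/493 = 0.09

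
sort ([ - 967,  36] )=[-967, 36] 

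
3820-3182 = 638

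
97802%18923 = 3187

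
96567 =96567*1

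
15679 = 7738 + 7941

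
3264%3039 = 225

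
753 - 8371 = - 7618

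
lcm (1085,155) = 1085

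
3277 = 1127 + 2150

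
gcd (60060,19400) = 20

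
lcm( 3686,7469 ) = 283822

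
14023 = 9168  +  4855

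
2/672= 1/336 = 0.00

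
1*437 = 437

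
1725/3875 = 69/155 = 0.45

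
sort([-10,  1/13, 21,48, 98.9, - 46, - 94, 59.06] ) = [ - 94,  -  46,- 10,1/13 , 21,48,59.06 , 98.9 ] 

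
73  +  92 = 165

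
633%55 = 28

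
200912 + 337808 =538720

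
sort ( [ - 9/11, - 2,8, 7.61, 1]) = [ - 2, - 9/11, 1, 7.61, 8] 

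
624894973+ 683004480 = 1307899453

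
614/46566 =307/23283 = 0.01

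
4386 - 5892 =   -  1506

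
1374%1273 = 101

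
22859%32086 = 22859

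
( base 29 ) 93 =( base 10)264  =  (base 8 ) 410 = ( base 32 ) 88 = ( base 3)100210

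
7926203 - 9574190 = -1647987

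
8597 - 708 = 7889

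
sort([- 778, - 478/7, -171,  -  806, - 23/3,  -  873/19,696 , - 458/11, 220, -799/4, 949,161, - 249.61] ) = [ - 806,  -  778, -249.61, - 799/4, - 171,- 478/7, - 873/19,-458/11 , - 23/3,  161 , 220,696, 949 ]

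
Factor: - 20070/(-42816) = 15/32 = 2^( - 5)*3^1*5^1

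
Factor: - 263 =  - 263^1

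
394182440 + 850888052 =1245070492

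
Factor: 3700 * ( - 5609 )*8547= - 177378455100 = - 2^2 * 3^1*5^2*7^1*11^1 *37^2*71^1*79^1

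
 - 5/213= - 1 + 208/213=- 0.02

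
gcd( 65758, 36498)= 154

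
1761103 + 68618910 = 70380013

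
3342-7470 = -4128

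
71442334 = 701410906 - 629968572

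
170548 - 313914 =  - 143366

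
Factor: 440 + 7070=2^1*5^1*751^1 =7510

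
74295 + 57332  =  131627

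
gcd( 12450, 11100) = 150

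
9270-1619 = 7651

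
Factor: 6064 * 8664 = 2^7*3^1*19^2*379^1  =  52538496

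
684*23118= 15812712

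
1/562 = 1/562 =0.00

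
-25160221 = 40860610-66020831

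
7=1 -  - 6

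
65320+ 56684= 122004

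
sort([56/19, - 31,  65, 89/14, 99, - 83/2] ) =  [ - 83/2, - 31,56/19,89/14 , 65,99]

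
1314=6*219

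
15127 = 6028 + 9099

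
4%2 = 0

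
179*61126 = 10941554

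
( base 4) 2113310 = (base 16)25F4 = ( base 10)9716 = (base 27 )D8N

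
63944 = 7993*8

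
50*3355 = 167750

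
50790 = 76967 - 26177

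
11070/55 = 2214/11 = 201.27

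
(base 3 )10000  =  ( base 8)121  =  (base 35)2b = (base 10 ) 81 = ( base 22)3F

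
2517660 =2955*852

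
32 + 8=40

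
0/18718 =0 = 0.00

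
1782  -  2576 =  - 794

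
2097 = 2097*1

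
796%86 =22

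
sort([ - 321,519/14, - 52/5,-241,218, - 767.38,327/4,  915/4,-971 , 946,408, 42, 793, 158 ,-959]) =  [-971,-959, - 767.38,-321, - 241, - 52/5,519/14,42,327/4,158,218, 915/4,  408, 793, 946]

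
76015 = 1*76015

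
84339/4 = 21084 + 3/4 = 21084.75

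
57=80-23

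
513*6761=3468393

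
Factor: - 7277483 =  -53^1 * 61^1*2251^1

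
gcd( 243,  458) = 1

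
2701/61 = 2701/61 = 44.28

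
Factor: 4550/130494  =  3^( - 1)*5^2* 239^( - 1) = 25/717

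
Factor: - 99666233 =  - 99666233^1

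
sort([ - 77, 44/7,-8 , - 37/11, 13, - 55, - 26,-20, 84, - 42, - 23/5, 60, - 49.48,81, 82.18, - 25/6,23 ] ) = [ - 77 ,-55, - 49.48, - 42, - 26, - 20, - 8,  -  23/5 ,-25/6, - 37/11,44/7, 13,23, 60 , 81, 82.18,84]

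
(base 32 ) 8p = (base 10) 281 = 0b100011001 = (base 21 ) D8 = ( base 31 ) 92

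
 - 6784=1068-7852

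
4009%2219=1790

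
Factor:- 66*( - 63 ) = 2^1* 3^3*7^1*11^1 = 4158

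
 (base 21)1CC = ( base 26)113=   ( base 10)705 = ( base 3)222010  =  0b1011000001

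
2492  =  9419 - 6927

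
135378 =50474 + 84904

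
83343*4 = 333372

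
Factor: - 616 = - 2^3*7^1 * 11^1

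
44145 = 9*4905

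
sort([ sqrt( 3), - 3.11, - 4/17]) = [ - 3.11,  -  4/17,sqrt( 3 ) ] 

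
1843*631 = 1162933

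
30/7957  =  30/7957 = 0.00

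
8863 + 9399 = 18262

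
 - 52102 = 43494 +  - 95596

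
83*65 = 5395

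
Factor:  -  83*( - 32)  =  2^5*83^1 = 2656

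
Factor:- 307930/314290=-7^1*83^1*593^ (-1 ) = -581/593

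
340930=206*1655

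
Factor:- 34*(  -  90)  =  2^2*3^2*5^1*17^1 =3060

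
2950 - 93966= - 91016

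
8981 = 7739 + 1242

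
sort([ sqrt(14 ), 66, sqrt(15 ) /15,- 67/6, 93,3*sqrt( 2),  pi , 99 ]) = [-67/6, sqrt (15)/15,pi, sqrt(14),3*sqrt(2),66, 93,99]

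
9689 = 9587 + 102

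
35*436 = 15260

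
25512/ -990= - 26+38/165 = - 25.77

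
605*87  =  52635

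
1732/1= 1732= 1732.00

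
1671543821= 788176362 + 883367459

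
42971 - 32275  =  10696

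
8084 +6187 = 14271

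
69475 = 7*9925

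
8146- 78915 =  - 70769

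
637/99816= 637/99816 = 0.01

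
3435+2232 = 5667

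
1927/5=1927/5= 385.40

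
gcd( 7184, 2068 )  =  4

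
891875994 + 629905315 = 1521781309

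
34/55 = 34/55 = 0.62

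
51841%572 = 361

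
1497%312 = 249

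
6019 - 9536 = -3517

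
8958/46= 194 + 17/23 = 194.74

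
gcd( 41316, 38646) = 6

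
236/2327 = 236/2327 = 0.10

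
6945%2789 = 1367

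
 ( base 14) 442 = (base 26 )16A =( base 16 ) 34A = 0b1101001010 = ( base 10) 842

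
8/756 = 2/189 = 0.01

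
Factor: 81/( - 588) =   -  27/196 =- 2^( -2) * 3^3* 7^(  -  2 )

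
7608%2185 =1053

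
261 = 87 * 3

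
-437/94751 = -437/94751 = -  0.00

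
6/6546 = 1/1091 = 0.00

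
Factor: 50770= 2^1*5^1*5077^1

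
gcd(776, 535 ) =1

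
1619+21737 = 23356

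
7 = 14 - 7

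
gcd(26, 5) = 1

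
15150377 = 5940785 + 9209592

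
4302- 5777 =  - 1475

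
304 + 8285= 8589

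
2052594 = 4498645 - 2446051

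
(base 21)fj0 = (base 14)27B0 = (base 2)1101101100110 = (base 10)7014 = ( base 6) 52250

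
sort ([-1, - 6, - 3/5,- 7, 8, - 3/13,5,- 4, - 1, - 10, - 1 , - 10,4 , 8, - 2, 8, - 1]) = [-10, - 10, - 7 , - 6, - 4, - 2, - 1 , - 1, - 1, -1, - 3/5,-3/13,4, 5,8,8,8 ] 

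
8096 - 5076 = 3020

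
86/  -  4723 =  - 1+4637/4723 = -0.02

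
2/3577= 2/3577   =  0.00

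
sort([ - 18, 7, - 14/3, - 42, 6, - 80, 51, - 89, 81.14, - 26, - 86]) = [ - 89, -86, - 80, - 42, - 26, - 18, - 14/3, 6, 7,  51, 81.14]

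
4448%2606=1842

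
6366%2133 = 2100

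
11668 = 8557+3111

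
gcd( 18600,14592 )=24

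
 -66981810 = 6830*(-9807) 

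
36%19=17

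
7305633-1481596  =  5824037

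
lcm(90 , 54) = 270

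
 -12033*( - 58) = 697914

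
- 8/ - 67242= 4/33621 =0.00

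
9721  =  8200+1521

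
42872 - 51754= - 8882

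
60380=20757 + 39623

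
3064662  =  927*3306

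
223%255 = 223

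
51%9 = 6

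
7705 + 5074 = 12779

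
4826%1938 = 950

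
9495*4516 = 42879420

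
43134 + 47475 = 90609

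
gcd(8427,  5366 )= 1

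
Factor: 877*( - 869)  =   - 11^1*79^1*877^1= - 762113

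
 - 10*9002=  - 90020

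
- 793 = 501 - 1294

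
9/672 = 3/224 = 0.01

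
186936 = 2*93468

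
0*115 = 0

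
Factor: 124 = 2^2*31^1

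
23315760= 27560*846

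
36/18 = 2 = 2.00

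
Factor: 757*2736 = 2071152 = 2^4 * 3^2 * 19^1 * 757^1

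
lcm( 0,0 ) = 0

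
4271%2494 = 1777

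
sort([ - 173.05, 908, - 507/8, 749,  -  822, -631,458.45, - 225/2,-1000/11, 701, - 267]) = [  -  822,-631,  -  267,-173.05, - 225/2,-1000/11,-507/8,458.45,701, 749,908]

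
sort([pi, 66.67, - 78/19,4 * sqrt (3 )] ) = [-78/19,pi, 4*sqrt( 3),66.67]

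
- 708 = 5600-6308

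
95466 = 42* 2273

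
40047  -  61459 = -21412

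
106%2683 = 106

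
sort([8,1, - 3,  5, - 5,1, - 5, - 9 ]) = [ -9, - 5 , - 5, - 3,1,1, 5,  8] 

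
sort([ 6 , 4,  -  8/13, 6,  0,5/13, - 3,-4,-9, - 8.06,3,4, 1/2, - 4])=[  -  9,  -  8.06,-4,-4, - 3,  -  8/13, 0,5/13, 1/2,3,4, 4, 6, 6]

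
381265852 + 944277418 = 1325543270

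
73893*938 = 69311634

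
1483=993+490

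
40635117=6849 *5933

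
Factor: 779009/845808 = 2^( - 4 )*3^( - 1)*7^1 *11^1*151^1*263^( - 1)=11627/12624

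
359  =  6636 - 6277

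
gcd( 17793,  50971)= 1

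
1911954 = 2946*649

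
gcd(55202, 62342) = 14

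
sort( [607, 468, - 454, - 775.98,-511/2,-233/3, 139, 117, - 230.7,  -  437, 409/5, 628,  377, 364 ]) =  [ - 775.98, - 454, - 437, - 511/2,-230.7,  -  233/3, 409/5,117,139,364, 377,468, 607,  628 ]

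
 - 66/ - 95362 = 33/47681 = 0.00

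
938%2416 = 938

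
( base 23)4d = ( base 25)45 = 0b1101001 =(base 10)105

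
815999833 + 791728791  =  1607728624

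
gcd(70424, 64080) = 8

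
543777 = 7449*73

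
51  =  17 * 3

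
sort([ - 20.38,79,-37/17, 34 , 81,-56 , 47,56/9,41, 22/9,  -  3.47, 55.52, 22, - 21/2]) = [ - 56 , - 20.38 , - 21/2, - 3.47, - 37/17 , 22/9, 56/9,22,34, 41,47,55.52 , 79 , 81]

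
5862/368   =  2931/184 = 15.93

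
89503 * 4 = 358012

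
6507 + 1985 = 8492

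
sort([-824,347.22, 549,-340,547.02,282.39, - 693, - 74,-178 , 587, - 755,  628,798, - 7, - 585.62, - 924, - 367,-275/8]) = [ - 924,- 824,- 755,  -  693, - 585.62,- 367, - 340,  -  178,- 74, - 275/8,-7, 282.39,347.22, 547.02, 549, 587, 628, 798]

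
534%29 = 12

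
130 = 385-255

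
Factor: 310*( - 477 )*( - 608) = 2^6 * 3^2*5^1*19^1*31^1*53^1 = 89904960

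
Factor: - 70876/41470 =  - 2^1*5^( - 1)*11^ (- 1)*47^1   =  -  94/55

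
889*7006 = 6228334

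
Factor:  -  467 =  - 467^1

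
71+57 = 128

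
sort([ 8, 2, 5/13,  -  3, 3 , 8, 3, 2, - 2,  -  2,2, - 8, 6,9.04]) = [  -  8, - 3,  -  2, - 2,  5/13,2,  2, 2,3,3,6,8, 8 , 9.04 ] 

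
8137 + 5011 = 13148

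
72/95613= 24/31871 = 0.00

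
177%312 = 177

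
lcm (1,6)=6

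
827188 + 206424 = 1033612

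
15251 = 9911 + 5340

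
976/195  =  976/195= 5.01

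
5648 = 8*706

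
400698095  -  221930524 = 178767571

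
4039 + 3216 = 7255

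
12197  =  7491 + 4706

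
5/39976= 5/39976 = 0.00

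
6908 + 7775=14683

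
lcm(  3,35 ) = 105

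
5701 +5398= 11099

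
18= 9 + 9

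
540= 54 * 10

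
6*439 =2634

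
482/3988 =241/1994=0.12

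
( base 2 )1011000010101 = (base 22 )BEL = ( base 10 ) 5653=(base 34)4u9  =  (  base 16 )1615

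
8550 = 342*25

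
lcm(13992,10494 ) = 41976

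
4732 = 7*676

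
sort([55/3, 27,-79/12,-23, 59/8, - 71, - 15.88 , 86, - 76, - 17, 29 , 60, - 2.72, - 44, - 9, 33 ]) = [ - 76, - 71,-44, - 23, - 17,- 15.88,-9,-79/12,-2.72 , 59/8,55/3 , 27,  29, 33,  60,86 ]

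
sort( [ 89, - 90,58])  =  [ - 90, 58,89]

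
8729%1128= 833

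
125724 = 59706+66018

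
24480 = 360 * 68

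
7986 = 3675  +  4311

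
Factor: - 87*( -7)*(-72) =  - 2^3*3^3*7^1*29^1 = -43848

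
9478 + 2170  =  11648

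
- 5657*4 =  - 22628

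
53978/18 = 26989/9 = 2998.78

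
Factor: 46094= 2^1*19^1*1213^1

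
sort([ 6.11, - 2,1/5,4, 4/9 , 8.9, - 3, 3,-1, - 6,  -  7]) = [ - 7, - 6, - 3, - 2, - 1, 1/5,4/9,3,4 , 6.11, 8.9 ]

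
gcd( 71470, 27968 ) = 2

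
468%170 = 128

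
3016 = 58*52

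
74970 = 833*90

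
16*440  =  7040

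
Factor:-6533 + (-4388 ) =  - 67^1*163^1 = -10921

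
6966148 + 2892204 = 9858352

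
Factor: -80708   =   - 2^2*20177^1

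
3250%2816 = 434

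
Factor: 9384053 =7^1 * 313^1*4283^1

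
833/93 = 8 + 89/93  =  8.96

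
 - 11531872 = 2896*( -3982)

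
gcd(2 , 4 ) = 2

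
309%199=110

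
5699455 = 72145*79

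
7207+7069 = 14276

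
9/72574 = 9/72574 = 0.00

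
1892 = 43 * 44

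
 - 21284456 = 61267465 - 82551921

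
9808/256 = 613/16 = 38.31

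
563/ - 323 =-2 + 83/323 = -1.74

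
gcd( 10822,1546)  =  1546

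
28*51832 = 1451296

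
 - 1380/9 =-460/3=- 153.33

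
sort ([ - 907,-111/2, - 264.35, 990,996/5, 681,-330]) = [ - 907,-330, - 264.35, - 111/2, 996/5, 681,990 ] 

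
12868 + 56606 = 69474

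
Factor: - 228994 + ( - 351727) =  - 53^1*10957^1 = - 580721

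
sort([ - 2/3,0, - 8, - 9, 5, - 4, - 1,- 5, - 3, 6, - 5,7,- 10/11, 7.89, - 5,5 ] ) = [ - 9, - 8,  -  5, - 5, - 5,-4, - 3, - 1, - 10/11, - 2/3,0 , 5, 5,6,  7,  7.89 ]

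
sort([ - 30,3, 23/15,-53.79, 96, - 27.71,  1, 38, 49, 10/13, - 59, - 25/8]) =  [-59, - 53.79, -30, - 27.71,-25/8,10/13, 1, 23/15, 3,38, 49,  96] 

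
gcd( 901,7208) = 901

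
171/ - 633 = - 57/211  =  -  0.27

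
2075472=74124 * 28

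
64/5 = 12 + 4/5 = 12.80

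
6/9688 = 3/4844 = 0.00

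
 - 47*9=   -  423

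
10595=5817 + 4778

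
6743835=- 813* ( - 8295)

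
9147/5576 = 1 + 3571/5576 = 1.64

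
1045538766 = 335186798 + 710351968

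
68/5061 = 68/5061 = 0.01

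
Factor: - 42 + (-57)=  - 3^2*11^1 = -99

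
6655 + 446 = 7101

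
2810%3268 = 2810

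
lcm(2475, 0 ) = 0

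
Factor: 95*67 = 5^1*19^1 * 67^1 = 6365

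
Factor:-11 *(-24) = 2^3*3^1 * 11^1 = 264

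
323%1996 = 323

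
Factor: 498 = 2^1*3^1  *  83^1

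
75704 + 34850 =110554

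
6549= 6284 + 265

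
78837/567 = 139  +  8/189= 139.04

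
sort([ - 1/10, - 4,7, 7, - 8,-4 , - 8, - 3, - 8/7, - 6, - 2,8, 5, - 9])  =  [ - 9  , - 8, - 8, - 6, - 4,-4, - 3,  -  2, - 8/7, - 1/10, 5, 7,7, 8 ] 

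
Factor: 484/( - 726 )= - 2^1*3^ (-1 ) = -2/3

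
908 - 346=562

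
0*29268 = 0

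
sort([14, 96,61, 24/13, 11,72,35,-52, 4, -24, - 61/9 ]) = [ - 52,  -  24, - 61/9, 24/13,  4, 11,14, 35,61, 72, 96 ]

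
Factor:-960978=  -  2^1*3^1*160163^1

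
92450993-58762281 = 33688712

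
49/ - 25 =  - 49/25 = - 1.96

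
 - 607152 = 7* (-86736 )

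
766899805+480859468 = 1247759273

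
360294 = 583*618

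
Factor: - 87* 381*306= -2^1*3^4*17^1* 29^1*127^1 = -10142982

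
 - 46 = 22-68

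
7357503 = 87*84569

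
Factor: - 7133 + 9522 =2389 = 2389^1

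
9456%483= 279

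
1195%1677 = 1195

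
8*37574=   300592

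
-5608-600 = - 6208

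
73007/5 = 73007/5 = 14601.40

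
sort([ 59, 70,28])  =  [28,59 , 70 ]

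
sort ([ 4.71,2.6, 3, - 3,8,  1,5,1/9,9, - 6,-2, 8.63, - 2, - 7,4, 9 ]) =[-7,- 6, - 3,-2, - 2,  1/9,1,2.6,3, 4,  4.71, 5,8,8.63, 9, 9 ]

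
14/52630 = 7/26315=0.00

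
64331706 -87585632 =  - 23253926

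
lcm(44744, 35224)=1655528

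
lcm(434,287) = 17794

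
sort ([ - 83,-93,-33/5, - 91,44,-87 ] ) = [ - 93, - 91, - 87, - 83, - 33/5,44]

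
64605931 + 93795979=158401910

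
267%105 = 57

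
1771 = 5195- 3424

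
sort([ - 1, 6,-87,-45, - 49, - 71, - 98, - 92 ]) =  [  -  98 , - 92, - 87, - 71,  -  49, - 45,- 1, 6 ]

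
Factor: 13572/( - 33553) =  - 2^2*3^2*89^(  -  1)=- 36/89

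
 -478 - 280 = - 758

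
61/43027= 61/43027 = 0.00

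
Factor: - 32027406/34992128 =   -  2^(  -  11)*3^1*347^1*8543^( - 1)* 15383^1  =  -16013703/17496064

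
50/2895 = 10/579 = 0.02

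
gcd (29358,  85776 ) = 6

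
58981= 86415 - 27434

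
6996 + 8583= 15579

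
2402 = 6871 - 4469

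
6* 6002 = 36012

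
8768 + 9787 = 18555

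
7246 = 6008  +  1238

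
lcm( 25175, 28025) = 1485325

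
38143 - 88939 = -50796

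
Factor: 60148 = 2^2*11^1 * 1367^1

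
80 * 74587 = 5966960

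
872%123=11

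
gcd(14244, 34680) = 12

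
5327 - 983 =4344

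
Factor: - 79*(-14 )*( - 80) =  - 88480 = - 2^5*5^1*7^1 *79^1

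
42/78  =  7/13= 0.54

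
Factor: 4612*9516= 2^4*3^1*13^1*61^1*1153^1 = 43887792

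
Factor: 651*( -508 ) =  - 2^2 *3^1*7^1*31^1*127^1  =  - 330708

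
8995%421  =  154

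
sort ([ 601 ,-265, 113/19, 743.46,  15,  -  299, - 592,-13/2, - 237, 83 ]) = [ - 592, - 299, - 265, - 237, - 13/2, 113/19 , 15, 83,  601, 743.46] 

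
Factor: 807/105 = 269/35  =  5^(-1)*7^( - 1 ) * 269^1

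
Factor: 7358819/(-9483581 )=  - 198887/256313  =  -  13^1*15299^1 *256313^(  -  1 )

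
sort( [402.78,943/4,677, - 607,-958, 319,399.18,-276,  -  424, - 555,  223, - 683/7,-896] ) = [ - 958, - 896, -607, - 555, - 424, -276, - 683/7,223,943/4 , 319, 399.18,402.78, 677]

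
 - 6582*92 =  - 605544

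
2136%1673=463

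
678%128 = 38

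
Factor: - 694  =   - 2^1*347^1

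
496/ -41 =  - 13 + 37/41 = -  12.10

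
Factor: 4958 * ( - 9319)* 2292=-2^3* 3^1 * 37^1*67^1*191^1*9319^1= -  105898655784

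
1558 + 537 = 2095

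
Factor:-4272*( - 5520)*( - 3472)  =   - 2^12*3^2*  5^1*7^1*23^1*31^1*89^1 = - 81874759680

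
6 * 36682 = 220092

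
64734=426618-361884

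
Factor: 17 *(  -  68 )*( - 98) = 2^3*7^2 *17^2 =113288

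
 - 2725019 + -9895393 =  - 12620412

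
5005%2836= 2169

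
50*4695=234750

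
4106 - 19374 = -15268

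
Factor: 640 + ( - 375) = 265= 5^1*53^1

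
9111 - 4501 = 4610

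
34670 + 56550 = 91220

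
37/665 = 37/665 = 0.06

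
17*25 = 425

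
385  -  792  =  -407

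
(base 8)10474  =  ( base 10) 4412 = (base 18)DB2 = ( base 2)1000100111100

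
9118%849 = 628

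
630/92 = 315/46= 6.85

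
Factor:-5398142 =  - 2^1*41^1*65831^1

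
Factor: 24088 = 2^3*3011^1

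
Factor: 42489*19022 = 808225758 = 2^1 * 3^2*4721^1*9511^1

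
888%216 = 24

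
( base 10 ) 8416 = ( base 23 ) FKL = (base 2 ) 10000011100000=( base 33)7o1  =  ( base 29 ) A06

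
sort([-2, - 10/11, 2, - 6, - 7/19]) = [ -6,-2 , - 10/11, - 7/19,2] 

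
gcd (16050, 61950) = 150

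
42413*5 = 212065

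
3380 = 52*65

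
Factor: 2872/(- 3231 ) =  - 8/9 = - 2^3*3^ ( - 2)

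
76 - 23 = 53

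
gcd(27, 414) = 9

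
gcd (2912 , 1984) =32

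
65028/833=78 + 54/833 = 78.06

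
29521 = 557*53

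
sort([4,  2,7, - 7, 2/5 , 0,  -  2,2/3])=[ - 7, - 2,0, 2/5,2/3 , 2 , 4,7]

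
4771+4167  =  8938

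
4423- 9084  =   - 4661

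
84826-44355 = 40471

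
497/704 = 497/704 = 0.71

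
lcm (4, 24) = 24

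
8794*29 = 255026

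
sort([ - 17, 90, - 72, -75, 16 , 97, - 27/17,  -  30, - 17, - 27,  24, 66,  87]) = [ - 75,-72 ,-30, - 27,-17 ,-17,-27/17 , 16,  24, 66,87, 90,97 ] 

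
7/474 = 7/474 = 0.01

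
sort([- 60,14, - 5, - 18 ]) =[-60,-18, - 5,14 ]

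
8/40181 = 8/40181 = 0.00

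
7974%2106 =1656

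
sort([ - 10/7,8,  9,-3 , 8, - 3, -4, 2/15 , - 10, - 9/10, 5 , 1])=[-10, -4 , - 3, - 3, -10/7,-9/10, 2/15, 1, 5, 8,8, 9]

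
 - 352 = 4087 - 4439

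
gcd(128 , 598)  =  2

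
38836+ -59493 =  - 20657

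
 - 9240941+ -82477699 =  -91718640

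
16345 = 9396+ 6949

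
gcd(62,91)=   1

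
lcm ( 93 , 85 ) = 7905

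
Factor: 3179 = 11^1*17^2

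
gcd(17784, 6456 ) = 24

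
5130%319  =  26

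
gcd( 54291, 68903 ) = 1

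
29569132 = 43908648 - 14339516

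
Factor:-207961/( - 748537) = 13^1 * 17^1*41^ ( - 1 )*941^1 *18257^(-1) 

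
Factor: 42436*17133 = 2^2 * 3^1*103^2*5711^1 = 727055988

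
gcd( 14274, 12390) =6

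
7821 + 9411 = 17232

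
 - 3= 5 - 8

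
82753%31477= 19799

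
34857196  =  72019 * 484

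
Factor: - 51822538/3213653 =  -2^1*19^1*223^(-1)*14411^(- 1)*1363751^1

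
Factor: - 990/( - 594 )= 5/3 = 3^ ( - 1)*5^1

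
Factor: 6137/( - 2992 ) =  -2^(-4 )*11^( - 1 ) * 19^2 = -  361/176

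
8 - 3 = 5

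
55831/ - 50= - 55831/50 = - 1116.62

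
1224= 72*17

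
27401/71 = 27401/71=385.93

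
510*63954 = 32616540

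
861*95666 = 82368426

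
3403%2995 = 408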